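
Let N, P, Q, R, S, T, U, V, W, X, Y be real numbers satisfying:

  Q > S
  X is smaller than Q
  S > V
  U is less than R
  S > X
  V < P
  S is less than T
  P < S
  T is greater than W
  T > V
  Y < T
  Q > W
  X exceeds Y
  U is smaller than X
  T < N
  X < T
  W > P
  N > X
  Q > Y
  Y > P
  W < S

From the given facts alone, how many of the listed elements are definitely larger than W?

The elements the relations force above W are S, T, N, Q — no chain reaches any other.
That is 4.

4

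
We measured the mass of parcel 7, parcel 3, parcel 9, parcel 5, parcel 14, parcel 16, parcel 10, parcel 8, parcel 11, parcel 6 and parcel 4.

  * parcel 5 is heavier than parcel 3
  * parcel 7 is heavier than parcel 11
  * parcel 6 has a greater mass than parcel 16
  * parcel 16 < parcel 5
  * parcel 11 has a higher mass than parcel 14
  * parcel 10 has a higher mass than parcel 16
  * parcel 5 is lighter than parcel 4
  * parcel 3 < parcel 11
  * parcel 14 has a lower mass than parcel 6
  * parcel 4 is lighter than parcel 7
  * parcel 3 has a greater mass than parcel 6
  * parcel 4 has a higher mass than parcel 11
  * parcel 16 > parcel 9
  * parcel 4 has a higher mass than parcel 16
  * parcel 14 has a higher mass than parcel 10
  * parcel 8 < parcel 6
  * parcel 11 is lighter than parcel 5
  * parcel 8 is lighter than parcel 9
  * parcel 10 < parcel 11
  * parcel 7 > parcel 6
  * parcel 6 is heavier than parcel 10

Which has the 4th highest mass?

The consecutive relations fix a unique order: parcel 8 < parcel 9 < parcel 16 < parcel 10 < parcel 14 < parcel 6 < parcel 3 < parcel 11 < parcel 5 < parcel 4 < parcel 7.
Counting 4 from the largest end gives parcel 11.

parcel 11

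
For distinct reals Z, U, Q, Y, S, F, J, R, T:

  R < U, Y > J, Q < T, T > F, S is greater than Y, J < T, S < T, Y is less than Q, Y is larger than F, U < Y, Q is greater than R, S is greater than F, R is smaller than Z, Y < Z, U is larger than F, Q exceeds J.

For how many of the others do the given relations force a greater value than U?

5

From U the given relations immediately reach Y.
From those, S, Q, Z — 4 in total.
From those, T — 5 in total.
Nothing else is reachable above U; 5 in all.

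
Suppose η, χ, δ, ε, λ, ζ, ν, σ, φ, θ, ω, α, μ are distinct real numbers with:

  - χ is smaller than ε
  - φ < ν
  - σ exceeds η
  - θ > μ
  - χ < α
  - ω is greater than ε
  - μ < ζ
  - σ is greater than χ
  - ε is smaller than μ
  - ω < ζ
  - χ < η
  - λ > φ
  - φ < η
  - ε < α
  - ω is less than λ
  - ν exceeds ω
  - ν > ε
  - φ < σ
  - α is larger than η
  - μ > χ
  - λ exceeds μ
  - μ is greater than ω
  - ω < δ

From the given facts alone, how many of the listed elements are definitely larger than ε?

The elements the relations force above ε are ω, μ, δ, λ, ζ, θ, ν, α — no chain reaches any other.
That is 8.

8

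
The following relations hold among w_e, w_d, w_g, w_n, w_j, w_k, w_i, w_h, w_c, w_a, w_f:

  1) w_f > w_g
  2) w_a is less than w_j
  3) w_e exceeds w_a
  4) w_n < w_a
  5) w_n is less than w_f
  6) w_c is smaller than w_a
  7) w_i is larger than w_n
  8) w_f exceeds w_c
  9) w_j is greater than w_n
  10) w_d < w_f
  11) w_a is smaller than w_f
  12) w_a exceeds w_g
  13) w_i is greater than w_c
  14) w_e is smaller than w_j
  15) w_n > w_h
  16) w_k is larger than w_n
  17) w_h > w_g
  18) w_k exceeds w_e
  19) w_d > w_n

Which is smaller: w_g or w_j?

w_g < w_h and w_h < w_n give w_g < w_n.
With w_n < w_a: w_g < w_h < w_n < w_a.
With w_a < w_e: w_g < w_h < w_n < w_a < w_e.
With w_e < w_j: w_g < w_h < w_n < w_a < w_e < w_j.
So w_g < w_j; w_g is the smaller of the two.

w_g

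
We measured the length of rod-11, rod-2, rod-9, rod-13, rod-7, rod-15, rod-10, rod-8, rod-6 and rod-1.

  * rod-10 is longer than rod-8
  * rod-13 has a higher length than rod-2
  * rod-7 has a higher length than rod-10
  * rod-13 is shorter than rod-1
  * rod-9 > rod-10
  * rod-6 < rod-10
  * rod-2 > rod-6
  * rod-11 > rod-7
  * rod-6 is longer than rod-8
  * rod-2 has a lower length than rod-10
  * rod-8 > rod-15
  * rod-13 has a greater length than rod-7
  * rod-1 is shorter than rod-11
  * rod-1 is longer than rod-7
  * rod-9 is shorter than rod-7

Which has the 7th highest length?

rod-2

The consecutive relations fix a unique order: rod-15 < rod-8 < rod-6 < rod-2 < rod-10 < rod-9 < rod-7 < rod-13 < rod-1 < rod-11.
Counting 7 from the largest end gives rod-2.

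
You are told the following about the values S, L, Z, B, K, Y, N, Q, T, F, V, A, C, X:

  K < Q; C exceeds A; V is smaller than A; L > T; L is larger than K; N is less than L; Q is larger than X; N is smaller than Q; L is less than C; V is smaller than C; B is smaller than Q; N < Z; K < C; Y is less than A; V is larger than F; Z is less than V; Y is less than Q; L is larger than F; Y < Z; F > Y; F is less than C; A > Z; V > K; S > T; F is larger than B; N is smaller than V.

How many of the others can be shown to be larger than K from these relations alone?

5

Directly above K: Q, V, L, C.
One step further: A (5 so far).
Nothing else is reachable above K; 5 in all.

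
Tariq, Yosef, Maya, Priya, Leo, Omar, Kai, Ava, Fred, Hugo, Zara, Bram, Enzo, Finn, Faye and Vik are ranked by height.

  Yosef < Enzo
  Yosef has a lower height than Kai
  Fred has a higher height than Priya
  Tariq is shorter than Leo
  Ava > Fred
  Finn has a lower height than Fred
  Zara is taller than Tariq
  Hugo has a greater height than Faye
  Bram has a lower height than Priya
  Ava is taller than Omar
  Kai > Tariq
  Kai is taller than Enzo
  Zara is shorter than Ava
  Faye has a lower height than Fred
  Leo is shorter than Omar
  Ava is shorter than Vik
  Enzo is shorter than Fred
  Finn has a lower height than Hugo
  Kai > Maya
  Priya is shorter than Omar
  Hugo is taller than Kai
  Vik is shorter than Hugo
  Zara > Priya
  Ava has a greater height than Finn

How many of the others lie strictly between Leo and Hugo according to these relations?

The relations place Leo below Hugo. An element lies strictly between them when it is forced above Leo and also forced below Hugo.
Above Leo: {Omar, Ava, Vik}. Below Hugo: {Bram, Maya, Finn, Tariq, Yosef, Enzo, Priya, Omar, Zara, Faye, Fred, Ava, Vik, Kai}.
Intersection: {Omar, Ava, Vik} — 3.

3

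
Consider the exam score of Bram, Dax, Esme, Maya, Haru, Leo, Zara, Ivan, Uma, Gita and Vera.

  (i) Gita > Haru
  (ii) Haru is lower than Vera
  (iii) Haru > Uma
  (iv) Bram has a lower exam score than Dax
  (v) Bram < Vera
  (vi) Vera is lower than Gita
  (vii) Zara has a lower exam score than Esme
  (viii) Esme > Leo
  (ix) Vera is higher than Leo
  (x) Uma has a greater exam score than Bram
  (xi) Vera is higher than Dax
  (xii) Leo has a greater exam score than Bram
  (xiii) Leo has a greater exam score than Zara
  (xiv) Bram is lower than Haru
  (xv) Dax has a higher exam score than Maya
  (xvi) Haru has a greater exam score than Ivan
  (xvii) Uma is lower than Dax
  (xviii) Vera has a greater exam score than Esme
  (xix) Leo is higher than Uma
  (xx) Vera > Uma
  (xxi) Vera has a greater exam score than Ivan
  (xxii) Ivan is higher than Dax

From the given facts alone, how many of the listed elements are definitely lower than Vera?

9

From Vera the given relations immediately reach Bram, Uma, Leo, Esme, Dax, Ivan, Haru.
From those, Zara, Maya — 9 in total.
No other element is forced below Vera by the given relations, so the count is 9.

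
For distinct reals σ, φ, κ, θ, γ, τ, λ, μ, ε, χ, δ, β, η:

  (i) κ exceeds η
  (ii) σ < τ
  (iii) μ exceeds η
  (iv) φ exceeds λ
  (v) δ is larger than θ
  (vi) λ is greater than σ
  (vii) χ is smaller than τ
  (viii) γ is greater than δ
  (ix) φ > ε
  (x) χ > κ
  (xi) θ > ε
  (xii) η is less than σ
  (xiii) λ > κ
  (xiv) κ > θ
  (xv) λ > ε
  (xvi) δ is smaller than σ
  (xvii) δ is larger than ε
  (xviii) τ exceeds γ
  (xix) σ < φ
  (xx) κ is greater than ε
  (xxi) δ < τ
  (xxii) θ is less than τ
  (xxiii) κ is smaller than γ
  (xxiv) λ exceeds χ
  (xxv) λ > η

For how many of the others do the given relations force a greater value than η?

The elements the relations force above η are κ, σ, μ, γ, χ, λ, τ, φ — no chain reaches any other.
That is 8.

8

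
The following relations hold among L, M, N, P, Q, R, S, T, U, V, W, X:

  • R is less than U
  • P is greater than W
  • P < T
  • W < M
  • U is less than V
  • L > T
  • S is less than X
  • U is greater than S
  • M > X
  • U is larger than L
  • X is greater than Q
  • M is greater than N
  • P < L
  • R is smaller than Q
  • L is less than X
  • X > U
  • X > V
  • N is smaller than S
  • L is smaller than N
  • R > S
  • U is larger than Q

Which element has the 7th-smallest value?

The consecutive relations fix a unique order: W < P < T < L < N < S < R < Q < U < V < X < M.
Counting 7 from the smallest end gives R.

R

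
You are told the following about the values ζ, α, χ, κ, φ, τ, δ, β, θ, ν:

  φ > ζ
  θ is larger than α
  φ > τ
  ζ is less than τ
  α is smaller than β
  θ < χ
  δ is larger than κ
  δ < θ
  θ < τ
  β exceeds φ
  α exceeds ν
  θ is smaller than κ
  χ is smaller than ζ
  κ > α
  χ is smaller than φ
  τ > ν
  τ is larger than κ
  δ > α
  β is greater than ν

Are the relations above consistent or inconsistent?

We have θ < κ stated directly, yet also κ < δ < θ by chaining the others — so κ < θ. Contradiction.

inconsistent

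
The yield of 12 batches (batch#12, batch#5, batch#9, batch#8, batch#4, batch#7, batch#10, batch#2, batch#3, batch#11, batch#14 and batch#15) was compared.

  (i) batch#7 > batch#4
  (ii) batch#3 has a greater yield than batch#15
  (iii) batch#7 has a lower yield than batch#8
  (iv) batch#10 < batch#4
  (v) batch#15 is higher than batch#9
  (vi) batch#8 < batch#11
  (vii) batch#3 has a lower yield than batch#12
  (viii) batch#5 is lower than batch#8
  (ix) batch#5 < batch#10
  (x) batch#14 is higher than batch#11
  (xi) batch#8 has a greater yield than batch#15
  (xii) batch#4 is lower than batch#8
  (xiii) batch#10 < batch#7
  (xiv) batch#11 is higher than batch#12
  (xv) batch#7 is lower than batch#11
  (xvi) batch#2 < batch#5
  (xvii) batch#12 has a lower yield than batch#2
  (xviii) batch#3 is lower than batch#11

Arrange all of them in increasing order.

The consecutive links are each given: batch#9 < batch#15; batch#15 < batch#3; batch#3 < batch#12; batch#12 < batch#2; batch#2 < batch#5; batch#5 < batch#10; batch#10 < batch#4; batch#4 < batch#7; batch#7 < batch#8; batch#8 < batch#11; batch#11 < batch#14.

batch#9 < batch#15 < batch#3 < batch#12 < batch#2 < batch#5 < batch#10 < batch#4 < batch#7 < batch#8 < batch#11 < batch#14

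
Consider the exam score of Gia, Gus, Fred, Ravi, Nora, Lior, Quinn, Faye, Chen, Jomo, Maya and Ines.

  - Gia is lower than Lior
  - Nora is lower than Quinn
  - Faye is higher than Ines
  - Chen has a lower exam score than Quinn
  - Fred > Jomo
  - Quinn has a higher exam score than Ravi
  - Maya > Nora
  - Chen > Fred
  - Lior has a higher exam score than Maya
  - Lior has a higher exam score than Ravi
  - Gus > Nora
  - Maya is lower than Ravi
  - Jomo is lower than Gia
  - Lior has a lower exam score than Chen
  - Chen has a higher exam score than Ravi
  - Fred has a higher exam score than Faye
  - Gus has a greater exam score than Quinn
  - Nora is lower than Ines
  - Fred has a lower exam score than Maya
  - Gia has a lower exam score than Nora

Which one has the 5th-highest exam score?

Piecing the relations together gives one ordering: Jomo < Gia < Nora < Ines < Faye < Fred < Maya < Ravi < Lior < Chen < Quinn < Gus.
Counting 5 from the largest end gives Ravi.

Ravi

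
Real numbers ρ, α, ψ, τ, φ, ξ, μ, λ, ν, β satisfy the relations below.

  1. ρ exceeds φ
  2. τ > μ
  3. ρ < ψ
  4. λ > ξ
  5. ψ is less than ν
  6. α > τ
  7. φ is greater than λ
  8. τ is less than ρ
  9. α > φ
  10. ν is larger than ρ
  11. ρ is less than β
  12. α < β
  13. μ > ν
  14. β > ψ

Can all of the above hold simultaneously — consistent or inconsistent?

inconsistent

Chaining the given relations yields ρ < ψ < ν < μ < τ, so ρ < τ. But one relation states τ < ρ. These cannot both hold.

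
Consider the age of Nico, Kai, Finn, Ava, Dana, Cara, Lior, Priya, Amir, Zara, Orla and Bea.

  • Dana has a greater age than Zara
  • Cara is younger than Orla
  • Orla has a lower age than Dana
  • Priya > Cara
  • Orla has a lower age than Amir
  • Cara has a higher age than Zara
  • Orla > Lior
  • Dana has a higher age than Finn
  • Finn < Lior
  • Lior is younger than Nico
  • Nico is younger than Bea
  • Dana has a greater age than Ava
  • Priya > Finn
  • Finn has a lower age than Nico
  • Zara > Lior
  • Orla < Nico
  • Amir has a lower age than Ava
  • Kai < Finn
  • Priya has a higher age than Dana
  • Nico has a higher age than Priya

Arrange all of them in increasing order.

Nothing is placed below Kai, so it is least; from there Kai < Finn; Finn < Lior; Lior < Zara; Zara < Cara; Cara < Orla; Orla < Amir; Amir < Ava; Ava < Dana; Dana < Priya; Priya < Nico; Nico < Bea, each given directly.

Kai < Finn < Lior < Zara < Cara < Orla < Amir < Ava < Dana < Priya < Nico < Bea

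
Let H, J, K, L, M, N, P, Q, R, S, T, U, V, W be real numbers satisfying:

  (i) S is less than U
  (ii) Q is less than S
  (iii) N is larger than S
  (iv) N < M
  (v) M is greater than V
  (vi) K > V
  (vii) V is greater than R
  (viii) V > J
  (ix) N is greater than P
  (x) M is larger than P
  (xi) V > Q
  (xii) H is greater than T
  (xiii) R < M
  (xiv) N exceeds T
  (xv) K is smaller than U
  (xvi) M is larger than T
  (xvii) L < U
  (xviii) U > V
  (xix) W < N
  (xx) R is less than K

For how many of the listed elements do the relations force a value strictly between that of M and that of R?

1

Chaining upward from R reaches: V, K, U.
Chaining downward from M reaches: Q, J, V, W, T, S, P, N.
Strictly between R and M are those in both lists: V — 1 element.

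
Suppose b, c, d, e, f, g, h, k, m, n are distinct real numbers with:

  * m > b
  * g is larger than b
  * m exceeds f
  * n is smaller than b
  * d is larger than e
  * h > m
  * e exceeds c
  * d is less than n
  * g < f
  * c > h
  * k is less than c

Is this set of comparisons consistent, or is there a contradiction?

Chaining the given relations yields c < e < d < n < b < g < f < m < h, so c < h. But one relation states h < c. These cannot both hold.

inconsistent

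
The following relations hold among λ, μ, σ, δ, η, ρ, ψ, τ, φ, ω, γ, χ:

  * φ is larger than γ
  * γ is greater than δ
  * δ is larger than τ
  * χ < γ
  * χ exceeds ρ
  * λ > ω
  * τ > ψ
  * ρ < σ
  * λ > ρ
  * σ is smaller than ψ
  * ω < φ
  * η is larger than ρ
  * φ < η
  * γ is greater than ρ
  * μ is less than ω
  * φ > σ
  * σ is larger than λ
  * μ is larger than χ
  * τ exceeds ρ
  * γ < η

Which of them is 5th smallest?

λ

The consecutive relations fix a unique order: ρ < χ < μ < ω < λ < σ < ψ < τ < δ < γ < φ < η.
Counting 5 from the smallest end gives λ.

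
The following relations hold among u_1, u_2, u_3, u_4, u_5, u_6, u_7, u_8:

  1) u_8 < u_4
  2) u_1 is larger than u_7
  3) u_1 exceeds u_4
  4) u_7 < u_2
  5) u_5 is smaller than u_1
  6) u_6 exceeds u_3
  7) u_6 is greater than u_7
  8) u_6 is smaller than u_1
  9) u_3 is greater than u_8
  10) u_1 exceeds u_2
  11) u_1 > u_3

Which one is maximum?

u_1

Chaining downward from u_1: directly below it, u_7, u_5, u_4, u_3, u_6, u_2; then u_8.
That covers every other element, and nothing is given above u_1, so u_1 is the maximum.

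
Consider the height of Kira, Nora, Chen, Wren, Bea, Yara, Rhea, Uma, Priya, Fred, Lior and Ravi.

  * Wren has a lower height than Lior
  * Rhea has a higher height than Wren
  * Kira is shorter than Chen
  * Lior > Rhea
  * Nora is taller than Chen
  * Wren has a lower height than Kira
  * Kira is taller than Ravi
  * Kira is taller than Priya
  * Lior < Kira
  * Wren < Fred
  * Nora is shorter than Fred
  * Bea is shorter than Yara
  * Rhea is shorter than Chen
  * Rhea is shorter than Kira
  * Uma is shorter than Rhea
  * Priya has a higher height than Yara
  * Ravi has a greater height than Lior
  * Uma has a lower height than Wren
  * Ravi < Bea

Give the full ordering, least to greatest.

Uma < Wren < Rhea < Lior < Ravi < Bea < Yara < Priya < Kira < Chen < Nora < Fred

Each adjacent pair is fixed by a given relation: Uma < Wren; Wren < Rhea; Rhea < Lior; Lior < Ravi; Ravi < Bea; Bea < Yara; Yara < Priya; Priya < Kira; Kira < Chen; Chen < Nora; Nora < Fred. Chaining them end to end gives the full order.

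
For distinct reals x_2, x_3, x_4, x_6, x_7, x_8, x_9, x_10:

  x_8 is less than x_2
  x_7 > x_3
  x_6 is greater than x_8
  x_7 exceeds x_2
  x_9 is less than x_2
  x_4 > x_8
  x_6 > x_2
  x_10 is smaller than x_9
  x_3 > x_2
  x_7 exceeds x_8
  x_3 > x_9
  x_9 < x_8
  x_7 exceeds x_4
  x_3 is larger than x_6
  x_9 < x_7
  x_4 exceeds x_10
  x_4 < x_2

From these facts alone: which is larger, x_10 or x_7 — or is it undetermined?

x_10 < x_9 and x_9 < x_8 give x_10 < x_8.
Then x_8 < x_4 extends the chain to x_4.
With x_4 < x_2: x_10 < x_9 < x_8 < x_4 < x_2.
With x_2 < x_6: x_10 < x_9 < x_8 < x_4 < x_2 < x_6.
With x_6 < x_3: x_10 < x_9 < x_8 < x_4 < x_2 < x_6 < x_3.
With x_3 < x_7: x_10 < x_9 < x_8 < x_4 < x_2 < x_6 < x_3 < x_7.
So x_7 is larger.

x_7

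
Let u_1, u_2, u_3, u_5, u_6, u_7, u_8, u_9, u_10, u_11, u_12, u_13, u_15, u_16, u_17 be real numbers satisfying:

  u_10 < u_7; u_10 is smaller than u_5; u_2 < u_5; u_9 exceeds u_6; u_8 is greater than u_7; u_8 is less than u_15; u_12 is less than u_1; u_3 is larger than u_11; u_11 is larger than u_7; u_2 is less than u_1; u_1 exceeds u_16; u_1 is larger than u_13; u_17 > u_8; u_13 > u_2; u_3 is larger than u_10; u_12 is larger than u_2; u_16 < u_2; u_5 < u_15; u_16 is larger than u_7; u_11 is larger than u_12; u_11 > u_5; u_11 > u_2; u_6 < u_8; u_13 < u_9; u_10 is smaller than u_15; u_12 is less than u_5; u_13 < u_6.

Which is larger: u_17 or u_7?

u_7 < u_16 and u_16 < u_2 give u_7 < u_2.
Then u_2 < u_13 extends the chain to u_13.
With u_13 < u_6: u_7 < u_16 < u_2 < u_13 < u_6.
With u_6 < u_8: u_7 < u_16 < u_2 < u_13 < u_6 < u_8.
With u_8 < u_17: u_7 < u_16 < u_2 < u_13 < u_6 < u_8 < u_17.
So u_7 < u_17; u_17 is the larger of the two.

u_17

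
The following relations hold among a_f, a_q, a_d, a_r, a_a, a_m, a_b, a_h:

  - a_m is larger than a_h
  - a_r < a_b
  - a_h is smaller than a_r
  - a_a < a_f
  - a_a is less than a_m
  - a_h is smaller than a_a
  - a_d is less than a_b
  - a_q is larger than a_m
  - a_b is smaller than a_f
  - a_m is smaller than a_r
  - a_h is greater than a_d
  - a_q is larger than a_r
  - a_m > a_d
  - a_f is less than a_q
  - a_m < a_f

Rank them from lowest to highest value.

Nothing is placed below a_d, so it is least; from there a_d < a_h; a_h < a_a; a_a < a_m; a_m < a_r; a_r < a_b; a_b < a_f; a_f < a_q, each given directly.

a_d < a_h < a_a < a_m < a_r < a_b < a_f < a_q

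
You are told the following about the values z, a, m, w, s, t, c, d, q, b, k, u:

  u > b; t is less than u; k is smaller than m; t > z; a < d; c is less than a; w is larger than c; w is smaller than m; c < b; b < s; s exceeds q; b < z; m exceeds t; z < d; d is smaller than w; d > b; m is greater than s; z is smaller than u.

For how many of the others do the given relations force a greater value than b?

7

The elements the relations force above b are z, t, u, s, d, w, m — no chain reaches any other.
That is 7.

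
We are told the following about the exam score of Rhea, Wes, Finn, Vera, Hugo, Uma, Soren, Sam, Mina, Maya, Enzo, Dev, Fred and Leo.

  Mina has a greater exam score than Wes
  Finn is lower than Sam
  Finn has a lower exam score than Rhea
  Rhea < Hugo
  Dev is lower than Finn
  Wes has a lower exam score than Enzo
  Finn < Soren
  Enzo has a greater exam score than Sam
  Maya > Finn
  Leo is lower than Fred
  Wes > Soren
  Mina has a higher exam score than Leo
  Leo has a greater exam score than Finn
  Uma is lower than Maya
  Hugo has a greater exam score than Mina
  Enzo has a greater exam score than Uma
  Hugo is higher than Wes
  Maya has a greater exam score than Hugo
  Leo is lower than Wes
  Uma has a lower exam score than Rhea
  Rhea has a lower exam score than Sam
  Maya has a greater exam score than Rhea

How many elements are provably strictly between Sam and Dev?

2

The relations place Dev below Sam. An element lies strictly between them when it is forced above Dev and also forced below Sam.
Above Dev: {Finn, Leo, Soren, Wes, Fred, Mina, Rhea, Hugo, Enzo, Maya}. Below Sam: {Uma, Finn, Rhea}.
Intersection: {Finn, Rhea} — 2.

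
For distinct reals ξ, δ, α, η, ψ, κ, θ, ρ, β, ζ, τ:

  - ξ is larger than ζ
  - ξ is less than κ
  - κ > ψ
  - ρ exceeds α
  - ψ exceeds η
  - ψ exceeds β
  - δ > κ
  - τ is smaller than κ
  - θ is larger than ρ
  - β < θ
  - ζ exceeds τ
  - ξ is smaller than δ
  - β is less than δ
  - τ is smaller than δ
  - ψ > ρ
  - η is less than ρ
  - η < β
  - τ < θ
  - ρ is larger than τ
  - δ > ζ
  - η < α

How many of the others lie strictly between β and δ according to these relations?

2

Chaining upward from β reaches: ψ, κ, θ.
Chaining downward from δ reaches: η, τ, ζ, α, ξ, ρ, ψ, κ.
Strictly between β and δ are those in both lists: ψ, κ — 2 elements.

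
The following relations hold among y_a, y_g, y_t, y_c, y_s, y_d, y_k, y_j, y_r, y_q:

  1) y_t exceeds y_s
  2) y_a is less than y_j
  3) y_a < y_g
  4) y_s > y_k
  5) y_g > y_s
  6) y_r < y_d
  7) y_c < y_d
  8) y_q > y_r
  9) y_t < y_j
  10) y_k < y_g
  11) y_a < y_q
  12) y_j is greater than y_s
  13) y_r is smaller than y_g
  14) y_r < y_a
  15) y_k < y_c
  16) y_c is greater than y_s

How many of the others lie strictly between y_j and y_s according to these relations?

1

The relations place y_s below y_j. An element lies strictly between them when it is forced above y_s and also forced below y_j.
Above y_s: {y_c, y_t, y_d, y_g}. Below y_j: {y_r, y_k, y_t, y_a}.
Intersection: {y_t} — 1.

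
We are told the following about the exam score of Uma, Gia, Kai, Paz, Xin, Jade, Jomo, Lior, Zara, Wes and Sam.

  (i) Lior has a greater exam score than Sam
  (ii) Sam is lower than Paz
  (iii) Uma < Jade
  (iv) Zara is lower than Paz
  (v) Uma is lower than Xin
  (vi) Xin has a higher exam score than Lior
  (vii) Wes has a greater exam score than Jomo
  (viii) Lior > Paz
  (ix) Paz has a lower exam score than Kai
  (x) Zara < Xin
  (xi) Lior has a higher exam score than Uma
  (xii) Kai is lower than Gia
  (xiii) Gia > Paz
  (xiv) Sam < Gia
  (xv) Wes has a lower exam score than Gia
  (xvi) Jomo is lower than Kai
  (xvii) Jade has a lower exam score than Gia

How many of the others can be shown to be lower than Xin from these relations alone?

The elements the relations force below Xin are Uma, Zara, Sam, Paz, Lior — no chain reaches any other.
That is 5.

5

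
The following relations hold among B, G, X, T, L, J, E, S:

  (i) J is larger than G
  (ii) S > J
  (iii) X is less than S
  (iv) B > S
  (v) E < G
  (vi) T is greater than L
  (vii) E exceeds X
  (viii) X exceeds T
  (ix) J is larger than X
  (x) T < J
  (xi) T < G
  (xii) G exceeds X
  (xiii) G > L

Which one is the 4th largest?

Chaining the given pairs: L < T < X < E < G < J < S < B.
The 4th largest is G.

G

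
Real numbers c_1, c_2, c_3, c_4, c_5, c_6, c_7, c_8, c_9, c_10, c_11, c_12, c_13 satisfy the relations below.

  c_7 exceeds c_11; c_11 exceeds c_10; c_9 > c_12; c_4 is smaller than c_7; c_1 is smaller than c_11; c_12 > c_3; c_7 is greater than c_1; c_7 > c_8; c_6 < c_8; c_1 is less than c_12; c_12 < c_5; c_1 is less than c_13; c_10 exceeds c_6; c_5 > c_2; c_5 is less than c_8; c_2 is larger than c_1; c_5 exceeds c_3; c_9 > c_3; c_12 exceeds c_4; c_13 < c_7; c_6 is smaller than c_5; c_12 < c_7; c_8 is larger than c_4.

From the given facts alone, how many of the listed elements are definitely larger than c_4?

From c_4 the given relations immediately reach c_12, c_8, c_7.
From those, c_5, c_9 — 5 in total.
Nothing else is reachable above c_4; 5 in all.

5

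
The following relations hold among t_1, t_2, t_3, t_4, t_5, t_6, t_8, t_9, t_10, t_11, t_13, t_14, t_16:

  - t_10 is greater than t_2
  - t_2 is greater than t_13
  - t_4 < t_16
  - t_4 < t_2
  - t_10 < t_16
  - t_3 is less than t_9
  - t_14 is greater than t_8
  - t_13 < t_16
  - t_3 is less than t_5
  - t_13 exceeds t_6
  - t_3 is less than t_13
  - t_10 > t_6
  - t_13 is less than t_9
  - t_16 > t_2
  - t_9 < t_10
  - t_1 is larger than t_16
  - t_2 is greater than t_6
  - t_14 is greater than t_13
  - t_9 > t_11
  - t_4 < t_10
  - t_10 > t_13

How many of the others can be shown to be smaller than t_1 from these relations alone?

From t_1 the given relations immediately reach t_16.
From those, t_13, t_4, t_2, t_10 — 5 in total.
From those, t_6, t_3, t_9 — 8 in total.
From those, t_11 — 9 in total.
Nothing else is reachable below t_1; 9 in all.

9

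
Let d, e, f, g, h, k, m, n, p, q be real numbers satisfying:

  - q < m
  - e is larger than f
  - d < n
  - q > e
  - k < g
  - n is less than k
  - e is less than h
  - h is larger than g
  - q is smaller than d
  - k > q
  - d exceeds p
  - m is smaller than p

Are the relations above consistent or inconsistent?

The single ordering f < e < q < m < p < d < n < k < g < h satisfies every listed relation, so no contradiction arises.

consistent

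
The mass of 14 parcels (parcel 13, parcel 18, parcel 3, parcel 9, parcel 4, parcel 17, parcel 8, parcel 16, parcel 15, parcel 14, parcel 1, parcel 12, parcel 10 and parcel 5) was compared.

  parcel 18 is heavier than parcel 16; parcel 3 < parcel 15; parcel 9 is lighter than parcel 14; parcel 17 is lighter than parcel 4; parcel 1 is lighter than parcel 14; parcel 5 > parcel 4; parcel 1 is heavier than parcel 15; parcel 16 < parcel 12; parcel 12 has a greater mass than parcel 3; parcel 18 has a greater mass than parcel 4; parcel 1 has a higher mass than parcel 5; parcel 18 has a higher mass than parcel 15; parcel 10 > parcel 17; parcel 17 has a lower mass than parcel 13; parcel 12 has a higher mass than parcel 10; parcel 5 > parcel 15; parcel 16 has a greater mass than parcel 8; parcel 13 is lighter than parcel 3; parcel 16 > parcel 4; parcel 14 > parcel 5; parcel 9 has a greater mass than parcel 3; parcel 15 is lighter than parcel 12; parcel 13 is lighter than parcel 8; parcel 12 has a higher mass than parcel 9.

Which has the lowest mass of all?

parcel 17

Chaining upward from parcel 17: directly above it, parcel 13, parcel 4, parcel 10; then parcel 3, parcel 8, parcel 5, parcel 16, parcel 12, parcel 18; then parcel 15, parcel 9, parcel 1, parcel 14.
That covers every other element, and nothing is given below parcel 17, so parcel 17 is the lowest mass.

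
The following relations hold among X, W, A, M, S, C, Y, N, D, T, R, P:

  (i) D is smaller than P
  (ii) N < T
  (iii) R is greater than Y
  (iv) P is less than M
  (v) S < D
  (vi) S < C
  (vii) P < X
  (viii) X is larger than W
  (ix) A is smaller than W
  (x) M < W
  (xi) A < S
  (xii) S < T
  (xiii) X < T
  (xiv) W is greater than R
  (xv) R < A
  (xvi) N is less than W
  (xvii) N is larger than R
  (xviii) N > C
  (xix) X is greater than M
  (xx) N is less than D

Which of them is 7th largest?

The consecutive relations fix a unique order: Y < R < A < S < C < N < D < P < M < W < X < T.
The 7th largest is N.

N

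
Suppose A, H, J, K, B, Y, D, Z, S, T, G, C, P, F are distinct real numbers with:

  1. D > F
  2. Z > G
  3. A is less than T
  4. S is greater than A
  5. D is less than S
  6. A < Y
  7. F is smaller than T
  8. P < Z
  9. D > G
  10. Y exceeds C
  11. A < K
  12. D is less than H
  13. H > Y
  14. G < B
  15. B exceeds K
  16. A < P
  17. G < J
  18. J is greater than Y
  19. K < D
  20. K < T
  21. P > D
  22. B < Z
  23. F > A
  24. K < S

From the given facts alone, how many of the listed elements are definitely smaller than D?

4

The elements the relations force below D are A, F, K, G — no chain reaches any other.
That is 4.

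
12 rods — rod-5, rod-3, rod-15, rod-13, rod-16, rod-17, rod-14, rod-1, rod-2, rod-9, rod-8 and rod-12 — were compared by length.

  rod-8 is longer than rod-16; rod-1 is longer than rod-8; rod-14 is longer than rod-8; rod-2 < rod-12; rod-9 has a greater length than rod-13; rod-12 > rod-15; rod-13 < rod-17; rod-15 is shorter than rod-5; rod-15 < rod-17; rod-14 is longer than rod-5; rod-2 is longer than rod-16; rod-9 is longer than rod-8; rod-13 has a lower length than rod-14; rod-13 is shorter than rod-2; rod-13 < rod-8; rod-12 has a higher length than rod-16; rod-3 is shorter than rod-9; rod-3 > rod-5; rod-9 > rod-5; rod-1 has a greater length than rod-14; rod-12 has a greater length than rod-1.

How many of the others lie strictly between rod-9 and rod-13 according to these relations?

1

Chaining upward from rod-13 reaches: rod-8, rod-14, rod-1, rod-17, rod-2, rod-12.
Chaining downward from rod-9 reaches: rod-15, rod-5, rod-16, rod-3, rod-8.
Strictly between rod-13 and rod-9 are those in both lists: rod-8 — 1 element.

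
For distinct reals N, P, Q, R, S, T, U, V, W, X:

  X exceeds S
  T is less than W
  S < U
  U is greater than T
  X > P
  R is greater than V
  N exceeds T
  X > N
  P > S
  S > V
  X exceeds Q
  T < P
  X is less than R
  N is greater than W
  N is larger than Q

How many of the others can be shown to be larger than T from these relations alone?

6

Directly above T: W, P, N, U.
One step further: X (5 so far).
One step further: R (6 so far).
No other element is forced above T by the given relations, so the count is 6.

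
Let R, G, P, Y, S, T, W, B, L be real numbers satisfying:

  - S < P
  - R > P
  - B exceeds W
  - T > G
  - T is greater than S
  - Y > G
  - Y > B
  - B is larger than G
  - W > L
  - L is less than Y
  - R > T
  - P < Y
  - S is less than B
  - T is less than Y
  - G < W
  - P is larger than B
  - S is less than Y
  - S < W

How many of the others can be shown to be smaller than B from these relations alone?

4

From B the given relations immediately reach S, G, W.
From those, L — 4 in total.
Nothing else is reachable below B; 4 in all.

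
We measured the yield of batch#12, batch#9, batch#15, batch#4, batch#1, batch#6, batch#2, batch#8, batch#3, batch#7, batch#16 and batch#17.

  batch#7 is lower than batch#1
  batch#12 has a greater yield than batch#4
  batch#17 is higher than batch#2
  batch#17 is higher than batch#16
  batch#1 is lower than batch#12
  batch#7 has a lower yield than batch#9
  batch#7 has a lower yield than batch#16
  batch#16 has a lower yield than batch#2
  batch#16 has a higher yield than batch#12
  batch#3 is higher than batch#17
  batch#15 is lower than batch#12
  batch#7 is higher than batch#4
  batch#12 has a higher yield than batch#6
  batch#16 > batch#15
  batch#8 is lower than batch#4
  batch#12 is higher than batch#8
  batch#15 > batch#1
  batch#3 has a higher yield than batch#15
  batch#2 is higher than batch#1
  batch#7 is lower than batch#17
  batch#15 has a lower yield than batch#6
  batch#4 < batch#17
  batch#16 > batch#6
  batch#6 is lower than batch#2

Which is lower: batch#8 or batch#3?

batch#8 < batch#4 and batch#4 < batch#7 give batch#8 < batch#7.
Then batch#7 < batch#1 extends the chain to batch#1.
Then batch#1 < batch#15 extends the chain to batch#15.
Then batch#15 < batch#6 extends the chain to batch#6.
Then batch#6 < batch#12 extends the chain to batch#12.
With batch#12 < batch#16: batch#8 < batch#4 < batch#7 < batch#1 < batch#15 < batch#6 < batch#12 < batch#16.
With batch#16 < batch#2: batch#8 < batch#4 < batch#7 < batch#1 < batch#15 < batch#6 < batch#12 < batch#16 < batch#2.
With batch#2 < batch#17: batch#8 < batch#4 < batch#7 < batch#1 < batch#15 < batch#6 < batch#12 < batch#16 < batch#2 < batch#17.
With batch#17 < batch#3: batch#8 < batch#4 < batch#7 < batch#1 < batch#15 < batch#6 < batch#12 < batch#16 < batch#2 < batch#17 < batch#3.
So batch#8 < batch#3; batch#8 is the lower of the two.

batch#8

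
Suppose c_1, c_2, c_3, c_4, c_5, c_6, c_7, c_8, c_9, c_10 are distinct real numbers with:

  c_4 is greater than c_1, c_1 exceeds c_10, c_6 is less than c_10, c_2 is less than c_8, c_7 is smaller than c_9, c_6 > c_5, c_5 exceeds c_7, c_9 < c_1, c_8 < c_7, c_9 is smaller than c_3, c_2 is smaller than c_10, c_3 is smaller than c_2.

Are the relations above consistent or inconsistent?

We have c_7 < c_9 stated directly, yet also c_9 < c_3 < c_2 < c_8 < c_7 by chaining the others — so c_9 < c_7. Contradiction.

inconsistent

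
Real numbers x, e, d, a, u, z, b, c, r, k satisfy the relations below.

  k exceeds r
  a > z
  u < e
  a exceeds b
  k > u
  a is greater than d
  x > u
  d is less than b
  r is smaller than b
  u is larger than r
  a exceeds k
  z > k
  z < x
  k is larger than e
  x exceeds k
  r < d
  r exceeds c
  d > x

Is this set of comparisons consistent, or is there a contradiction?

consistent

Every relation is compatible with c < r < u < e < k < z < x < d < b < a; the set is consistent.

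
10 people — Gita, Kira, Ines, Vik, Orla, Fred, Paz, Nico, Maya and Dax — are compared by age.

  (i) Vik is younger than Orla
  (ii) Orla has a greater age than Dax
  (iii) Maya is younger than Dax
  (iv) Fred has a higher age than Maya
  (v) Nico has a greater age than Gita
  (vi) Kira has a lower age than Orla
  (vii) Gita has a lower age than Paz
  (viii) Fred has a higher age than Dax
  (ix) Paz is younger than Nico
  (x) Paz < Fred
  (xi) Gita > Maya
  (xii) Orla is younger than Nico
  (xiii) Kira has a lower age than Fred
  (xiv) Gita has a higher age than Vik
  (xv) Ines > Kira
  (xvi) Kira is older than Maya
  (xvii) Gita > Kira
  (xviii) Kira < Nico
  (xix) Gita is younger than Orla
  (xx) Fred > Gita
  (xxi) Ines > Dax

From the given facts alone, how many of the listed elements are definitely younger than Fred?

Directly below Fred: Maya, Kira, Dax, Gita, Paz.
One step further: Vik (6 so far).
Nothing else is reachable below Fred; 6 in all.

6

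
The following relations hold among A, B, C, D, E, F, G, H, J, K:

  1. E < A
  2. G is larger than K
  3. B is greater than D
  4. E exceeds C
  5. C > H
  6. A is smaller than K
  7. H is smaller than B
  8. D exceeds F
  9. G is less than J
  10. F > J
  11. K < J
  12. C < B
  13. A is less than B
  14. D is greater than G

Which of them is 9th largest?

Chaining the given pairs: H < C < E < A < K < G < J < F < D < B.
Counting 9 from the largest end gives C.

C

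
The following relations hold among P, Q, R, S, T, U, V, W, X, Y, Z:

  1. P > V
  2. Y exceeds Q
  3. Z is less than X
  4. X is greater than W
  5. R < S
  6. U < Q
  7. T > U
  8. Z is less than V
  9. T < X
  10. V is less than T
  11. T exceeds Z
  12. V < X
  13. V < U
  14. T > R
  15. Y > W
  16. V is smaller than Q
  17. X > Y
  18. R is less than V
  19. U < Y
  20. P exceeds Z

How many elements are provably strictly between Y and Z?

Chaining upward from Z reaches: V, U, P, T, Q, X.
Chaining downward from Y reaches: R, V, U, W, Q.
Strictly between Z and Y are those in both lists: V, U, Q — 3 elements.

3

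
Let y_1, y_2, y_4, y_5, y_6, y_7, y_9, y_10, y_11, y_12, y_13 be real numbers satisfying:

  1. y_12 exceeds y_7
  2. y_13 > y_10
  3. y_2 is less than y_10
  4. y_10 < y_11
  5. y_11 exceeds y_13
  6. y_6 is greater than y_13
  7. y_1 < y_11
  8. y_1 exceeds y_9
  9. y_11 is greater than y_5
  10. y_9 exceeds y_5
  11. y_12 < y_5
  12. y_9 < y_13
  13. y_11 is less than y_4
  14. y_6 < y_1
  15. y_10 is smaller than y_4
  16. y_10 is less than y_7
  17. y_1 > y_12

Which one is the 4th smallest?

Chaining the given pairs: y_2 < y_10 < y_7 < y_12 < y_5 < y_9 < y_13 < y_6 < y_1 < y_11 < y_4.
Counting 4 from the smallest end gives y_12.

y_12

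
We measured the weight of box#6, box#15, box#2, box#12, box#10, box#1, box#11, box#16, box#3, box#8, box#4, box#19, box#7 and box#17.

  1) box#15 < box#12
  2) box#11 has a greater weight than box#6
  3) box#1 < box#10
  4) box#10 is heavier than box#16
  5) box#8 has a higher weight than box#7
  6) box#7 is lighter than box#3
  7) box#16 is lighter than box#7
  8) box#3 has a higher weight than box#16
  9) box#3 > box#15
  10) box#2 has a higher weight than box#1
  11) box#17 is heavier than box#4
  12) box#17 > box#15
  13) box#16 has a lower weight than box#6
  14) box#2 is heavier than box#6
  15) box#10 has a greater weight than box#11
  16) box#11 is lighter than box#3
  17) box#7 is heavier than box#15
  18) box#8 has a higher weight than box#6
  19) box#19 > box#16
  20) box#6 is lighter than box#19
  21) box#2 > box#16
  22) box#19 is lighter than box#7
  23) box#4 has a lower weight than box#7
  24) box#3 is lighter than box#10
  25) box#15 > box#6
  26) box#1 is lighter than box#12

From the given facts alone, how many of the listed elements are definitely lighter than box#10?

9

Directly below box#10: box#16, box#11, box#1, box#3.
One step further: box#6, box#15, box#7 (7 so far).
One step further: box#19, box#4 (9 so far).
No other element is forced below box#10 by the given relations, so the count is 9.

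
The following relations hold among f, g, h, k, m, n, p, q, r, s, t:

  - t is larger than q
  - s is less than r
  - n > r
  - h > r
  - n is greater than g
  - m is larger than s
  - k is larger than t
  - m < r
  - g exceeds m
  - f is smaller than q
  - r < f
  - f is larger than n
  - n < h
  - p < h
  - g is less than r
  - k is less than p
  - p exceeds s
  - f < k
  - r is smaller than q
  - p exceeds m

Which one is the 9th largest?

g

The consecutive relations fix a unique order: s < m < g < r < n < f < q < t < k < p < h.
Counting 9 from the largest end gives g.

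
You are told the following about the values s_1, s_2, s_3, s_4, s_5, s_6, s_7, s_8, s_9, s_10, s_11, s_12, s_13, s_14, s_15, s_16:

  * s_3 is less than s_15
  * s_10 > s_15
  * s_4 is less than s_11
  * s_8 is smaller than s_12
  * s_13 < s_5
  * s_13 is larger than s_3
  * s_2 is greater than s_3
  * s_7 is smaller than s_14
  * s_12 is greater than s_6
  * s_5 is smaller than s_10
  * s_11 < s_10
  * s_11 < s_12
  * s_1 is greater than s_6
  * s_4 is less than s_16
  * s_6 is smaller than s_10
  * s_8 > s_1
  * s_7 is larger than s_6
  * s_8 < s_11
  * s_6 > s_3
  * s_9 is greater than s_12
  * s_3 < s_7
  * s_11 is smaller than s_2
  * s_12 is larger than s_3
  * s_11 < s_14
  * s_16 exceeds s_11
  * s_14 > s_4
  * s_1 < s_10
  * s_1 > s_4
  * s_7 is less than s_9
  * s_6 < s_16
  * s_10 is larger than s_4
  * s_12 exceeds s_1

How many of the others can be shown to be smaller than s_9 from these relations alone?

The elements the relations force below s_9 are s_3, s_4, s_6, s_7, s_1, s_8, s_11, s_12 — no chain reaches any other.
That is 8.

8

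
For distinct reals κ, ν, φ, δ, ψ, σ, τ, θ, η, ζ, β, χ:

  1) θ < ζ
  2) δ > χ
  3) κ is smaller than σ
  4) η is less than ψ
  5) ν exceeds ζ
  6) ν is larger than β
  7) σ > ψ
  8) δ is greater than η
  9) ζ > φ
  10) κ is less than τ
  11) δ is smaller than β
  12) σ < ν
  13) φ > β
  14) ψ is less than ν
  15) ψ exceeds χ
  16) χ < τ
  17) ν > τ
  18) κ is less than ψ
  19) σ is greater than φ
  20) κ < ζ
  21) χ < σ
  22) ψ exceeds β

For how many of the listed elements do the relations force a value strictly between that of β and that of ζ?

1

Chaining upward from β reaches: φ, ψ, σ, ν.
Chaining downward from ζ reaches: η, κ, χ, δ, θ, φ.
Strictly between β and ζ are those in both lists: φ — 1 element.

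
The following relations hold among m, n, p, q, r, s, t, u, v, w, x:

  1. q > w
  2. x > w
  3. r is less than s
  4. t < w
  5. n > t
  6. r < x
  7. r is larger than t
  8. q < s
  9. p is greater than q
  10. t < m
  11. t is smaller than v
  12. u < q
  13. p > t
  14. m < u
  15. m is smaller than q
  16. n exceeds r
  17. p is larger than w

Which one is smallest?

Chaining upward from t: directly above it, w, r, m, n, v, p; then u, q, s, x.
That covers every other element, and nothing is given below t, so t is the smallest.

t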